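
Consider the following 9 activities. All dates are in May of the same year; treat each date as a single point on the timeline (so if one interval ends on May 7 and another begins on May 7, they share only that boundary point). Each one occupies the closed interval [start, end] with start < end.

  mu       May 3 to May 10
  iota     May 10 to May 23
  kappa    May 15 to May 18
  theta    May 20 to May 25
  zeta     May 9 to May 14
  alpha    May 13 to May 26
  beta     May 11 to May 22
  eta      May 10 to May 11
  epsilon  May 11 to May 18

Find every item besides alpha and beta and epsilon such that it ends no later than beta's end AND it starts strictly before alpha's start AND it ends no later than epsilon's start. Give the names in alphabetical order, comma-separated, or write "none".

Conditions: its end is no later than beta's end (X.end <= May 22) AND its start is strictly before alpha's start (X.start < May 13) AND its end is no later than epsilon's start (X.end <= May 11).
eta: end May 11 <= May 22? ✓; start May 10 < May 13? ✓; end May 11 <= May 11? ✓ → yes.
iota: end May 23 <= May 22? ✗; start May 10 < May 13? ✓; end May 23 <= May 11? ✗ → no.
kappa: end May 18 <= May 22? ✓; start May 15 < May 13? ✗; end May 18 <= May 11? ✗ → no.
mu: end May 10 <= May 22? ✓; start May 3 < May 13? ✓; end May 10 <= May 11? ✓ → yes.
theta: end May 25 <= May 22? ✗; start May 20 < May 13? ✗; end May 25 <= May 11? ✗ → no.
zeta: end May 14 <= May 22? ✓; start May 9 < May 13? ✓; end May 14 <= May 11? ✗ → no.
Result: eta, mu.

eta, mu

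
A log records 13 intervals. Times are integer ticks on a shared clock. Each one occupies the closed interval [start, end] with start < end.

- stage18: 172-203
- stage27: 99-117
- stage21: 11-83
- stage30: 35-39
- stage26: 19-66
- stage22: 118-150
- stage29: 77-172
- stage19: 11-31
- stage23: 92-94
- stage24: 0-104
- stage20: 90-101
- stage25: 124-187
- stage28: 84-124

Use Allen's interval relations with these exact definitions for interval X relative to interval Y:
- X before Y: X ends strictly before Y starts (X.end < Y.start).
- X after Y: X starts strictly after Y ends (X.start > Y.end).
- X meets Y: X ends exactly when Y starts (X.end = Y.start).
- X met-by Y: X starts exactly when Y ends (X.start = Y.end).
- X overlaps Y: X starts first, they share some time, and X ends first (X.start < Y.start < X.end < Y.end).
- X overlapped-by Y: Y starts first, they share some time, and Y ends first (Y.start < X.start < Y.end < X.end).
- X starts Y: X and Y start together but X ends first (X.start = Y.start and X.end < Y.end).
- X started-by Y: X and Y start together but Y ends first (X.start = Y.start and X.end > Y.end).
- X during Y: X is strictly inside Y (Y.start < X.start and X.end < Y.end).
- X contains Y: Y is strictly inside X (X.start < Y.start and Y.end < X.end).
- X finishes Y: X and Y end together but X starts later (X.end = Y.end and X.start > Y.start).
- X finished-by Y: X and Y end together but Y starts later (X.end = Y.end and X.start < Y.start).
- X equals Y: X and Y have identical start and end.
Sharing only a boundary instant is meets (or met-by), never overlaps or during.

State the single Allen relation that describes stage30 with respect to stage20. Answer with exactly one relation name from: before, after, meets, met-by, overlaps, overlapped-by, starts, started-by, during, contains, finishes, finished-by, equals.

before

stage30 = [35, 39]; stage20 = [90, 101].
Compare endpoints: stage30.start < stage20.start, stage30.start < stage20.end, stage30.end < stage20.start, stage30.end < stage20.end.
That pattern is 'before'.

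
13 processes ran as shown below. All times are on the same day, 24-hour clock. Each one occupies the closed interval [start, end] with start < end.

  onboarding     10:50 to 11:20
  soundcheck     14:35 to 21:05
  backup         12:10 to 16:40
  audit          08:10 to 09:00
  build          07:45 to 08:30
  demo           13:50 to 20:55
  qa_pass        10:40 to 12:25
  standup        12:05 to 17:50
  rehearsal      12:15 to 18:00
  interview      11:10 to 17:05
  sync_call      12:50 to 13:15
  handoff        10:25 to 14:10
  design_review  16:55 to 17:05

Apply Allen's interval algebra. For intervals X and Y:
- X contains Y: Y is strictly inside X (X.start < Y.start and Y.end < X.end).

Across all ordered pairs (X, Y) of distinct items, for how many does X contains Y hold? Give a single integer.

Checking all 156 ordered pairs for relation 'contains'; matching pairs in alphabetical order:
(backup, sync_call): backup contains sync_call ✓
(demo, design_review): demo contains design_review ✓
(handoff, onboarding): handoff contains onboarding ✓
(handoff, qa_pass): handoff contains qa_pass ✓
(handoff, sync_call): handoff contains sync_call ✓
(interview, backup): interview contains backup ✓
(interview, sync_call): interview contains sync_call ✓
(qa_pass, onboarding): qa_pass contains onboarding ✓
(rehearsal, design_review): rehearsal contains design_review ✓
(rehearsal, sync_call): rehearsal contains sync_call ✓
(soundcheck, design_review): soundcheck contains design_review ✓
(standup, backup): standup contains backup ✓
(standup, design_review): standup contains design_review ✓
(standup, sync_call): standup contains sync_call ✓
Count: 14.

14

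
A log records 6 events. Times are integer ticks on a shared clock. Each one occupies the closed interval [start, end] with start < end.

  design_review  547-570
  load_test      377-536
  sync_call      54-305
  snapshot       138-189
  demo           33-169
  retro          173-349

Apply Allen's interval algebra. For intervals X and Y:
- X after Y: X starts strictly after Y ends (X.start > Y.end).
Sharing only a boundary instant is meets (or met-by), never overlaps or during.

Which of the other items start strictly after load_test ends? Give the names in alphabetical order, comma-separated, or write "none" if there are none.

design_review

Target load_test = [377, 536].
demo [33, 169] → before → no.
design_review [547, 570] → after → yes.
retro [173, 349] → before → no.
snapshot [138, 189] → before → no.
sync_call [54, 305] → before → no.
Result: design_review.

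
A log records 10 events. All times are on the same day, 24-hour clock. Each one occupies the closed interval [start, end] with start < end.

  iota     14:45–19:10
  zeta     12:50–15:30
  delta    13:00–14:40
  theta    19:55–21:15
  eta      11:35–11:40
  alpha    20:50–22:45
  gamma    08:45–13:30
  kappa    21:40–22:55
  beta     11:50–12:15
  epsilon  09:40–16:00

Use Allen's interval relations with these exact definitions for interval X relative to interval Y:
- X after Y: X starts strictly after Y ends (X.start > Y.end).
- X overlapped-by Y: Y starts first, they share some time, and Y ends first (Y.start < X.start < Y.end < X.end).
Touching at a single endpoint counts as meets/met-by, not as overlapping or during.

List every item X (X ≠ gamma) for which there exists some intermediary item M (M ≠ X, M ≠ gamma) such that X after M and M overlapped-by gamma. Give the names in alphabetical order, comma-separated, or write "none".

Target gamma = [08:45, 13:30].
Intermediaries M with M overlapped-by gamma: delta, epsilon, zeta.
Via delta — items with X after delta: alpha, iota, kappa, theta.
Via epsilon — items with X after epsilon: alpha, kappa, theta.
Via zeta — items with X after zeta: alpha, kappa, theta.
Union: alpha, iota, kappa, theta.

alpha, iota, kappa, theta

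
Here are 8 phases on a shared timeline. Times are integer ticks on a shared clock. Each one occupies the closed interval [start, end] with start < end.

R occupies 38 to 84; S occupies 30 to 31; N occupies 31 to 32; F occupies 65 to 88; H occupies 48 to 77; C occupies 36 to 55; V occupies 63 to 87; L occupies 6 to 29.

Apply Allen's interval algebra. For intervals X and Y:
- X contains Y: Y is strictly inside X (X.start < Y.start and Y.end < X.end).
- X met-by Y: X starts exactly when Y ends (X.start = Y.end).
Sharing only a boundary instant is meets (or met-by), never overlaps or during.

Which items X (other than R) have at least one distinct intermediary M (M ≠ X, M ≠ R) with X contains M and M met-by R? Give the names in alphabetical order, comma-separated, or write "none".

none

Target R = [38, 84].
Intermediaries M with M met-by R: none.
Union: none.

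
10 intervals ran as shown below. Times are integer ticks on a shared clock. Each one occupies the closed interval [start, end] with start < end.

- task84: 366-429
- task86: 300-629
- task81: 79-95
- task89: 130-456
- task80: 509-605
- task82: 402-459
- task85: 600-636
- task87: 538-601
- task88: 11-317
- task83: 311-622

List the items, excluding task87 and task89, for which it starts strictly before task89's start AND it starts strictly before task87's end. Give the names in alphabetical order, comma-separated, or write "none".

Conditions: its start is strictly before task89's start (X.start < 130) AND its start is strictly before task87's end (X.start < 601).
task80: start 509 < 130? ✗; start 509 < 601? ✓ → no.
task81: start 79 < 130? ✓; start 79 < 601? ✓ → yes.
task82: start 402 < 130? ✗; start 402 < 601? ✓ → no.
task83: start 311 < 130? ✗; start 311 < 601? ✓ → no.
task84: start 366 < 130? ✗; start 366 < 601? ✓ → no.
task85: start 600 < 130? ✗; start 600 < 601? ✓ → no.
task86: start 300 < 130? ✗; start 300 < 601? ✓ → no.
task88: start 11 < 130? ✓; start 11 < 601? ✓ → yes.
Result: task81, task88.

task81, task88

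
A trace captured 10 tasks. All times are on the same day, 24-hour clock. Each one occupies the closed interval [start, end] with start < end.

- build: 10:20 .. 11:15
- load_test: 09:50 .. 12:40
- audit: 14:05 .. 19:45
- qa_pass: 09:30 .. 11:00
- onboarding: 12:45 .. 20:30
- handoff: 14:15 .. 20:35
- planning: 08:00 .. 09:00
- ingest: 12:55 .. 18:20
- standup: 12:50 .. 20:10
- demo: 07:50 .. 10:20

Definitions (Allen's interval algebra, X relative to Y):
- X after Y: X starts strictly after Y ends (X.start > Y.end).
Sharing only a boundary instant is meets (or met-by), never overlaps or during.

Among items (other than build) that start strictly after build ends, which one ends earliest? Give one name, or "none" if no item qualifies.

Target build = [10:20, 11:15].
audit [14:05, 19:45] → after → candidate.
demo [07:50, 10:20] → meets → excluded.
handoff [14:15, 20:35] → after → candidate.
ingest [12:55, 18:20] → after → candidate.
load_test [09:50, 12:40] → contains → excluded.
onboarding [12:45, 20:30] → after → candidate.
planning [08:00, 09:00] → before → excluded.
qa_pass [09:30, 11:00] → overlaps → excluded.
standup [12:50, 20:10] → after → candidate.
Among candidates, earliest end is 18:20 → ingest.

ingest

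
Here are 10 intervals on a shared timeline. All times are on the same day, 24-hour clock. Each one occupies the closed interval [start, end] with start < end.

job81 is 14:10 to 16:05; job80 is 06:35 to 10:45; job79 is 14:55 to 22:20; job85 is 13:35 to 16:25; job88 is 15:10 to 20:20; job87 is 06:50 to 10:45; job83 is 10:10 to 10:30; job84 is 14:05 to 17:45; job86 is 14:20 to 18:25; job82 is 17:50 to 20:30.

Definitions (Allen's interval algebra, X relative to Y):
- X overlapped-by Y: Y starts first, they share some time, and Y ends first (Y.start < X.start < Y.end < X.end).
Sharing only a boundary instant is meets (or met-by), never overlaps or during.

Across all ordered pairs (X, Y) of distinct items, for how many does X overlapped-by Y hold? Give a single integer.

Checking all 90 ordered pairs for relation 'overlapped-by'; matching pairs in alphabetical order:
(job79, job81): job79 overlapped-by job81 ✓
(job79, job84): job79 overlapped-by job84 ✓
(job79, job85): job79 overlapped-by job85 ✓
(job79, job86): job79 overlapped-by job86 ✓
(job82, job86): job82 overlapped-by job86 ✓
(job82, job88): job82 overlapped-by job88 ✓
(job84, job85): job84 overlapped-by job85 ✓
(job86, job81): job86 overlapped-by job81 ✓
(job86, job84): job86 overlapped-by job84 ✓
(job86, job85): job86 overlapped-by job85 ✓
(job88, job81): job88 overlapped-by job81 ✓
(job88, job84): job88 overlapped-by job84 ✓
(job88, job85): job88 overlapped-by job85 ✓
(job88, job86): job88 overlapped-by job86 ✓
Count: 14.

14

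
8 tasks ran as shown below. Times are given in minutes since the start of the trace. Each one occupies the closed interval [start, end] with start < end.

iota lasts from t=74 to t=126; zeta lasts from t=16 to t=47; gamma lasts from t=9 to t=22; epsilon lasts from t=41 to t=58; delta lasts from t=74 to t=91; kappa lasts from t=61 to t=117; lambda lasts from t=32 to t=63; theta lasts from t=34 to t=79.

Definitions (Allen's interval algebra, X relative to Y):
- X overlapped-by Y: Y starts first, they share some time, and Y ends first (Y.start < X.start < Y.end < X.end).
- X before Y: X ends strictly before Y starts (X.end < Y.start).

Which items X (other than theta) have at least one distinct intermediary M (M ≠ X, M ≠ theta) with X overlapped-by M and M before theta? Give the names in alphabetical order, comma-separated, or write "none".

zeta

Target theta = [t=34, t=79].
Intermediaries M with M before theta: gamma.
Via gamma — items with X overlapped-by gamma: zeta.
Union: zeta.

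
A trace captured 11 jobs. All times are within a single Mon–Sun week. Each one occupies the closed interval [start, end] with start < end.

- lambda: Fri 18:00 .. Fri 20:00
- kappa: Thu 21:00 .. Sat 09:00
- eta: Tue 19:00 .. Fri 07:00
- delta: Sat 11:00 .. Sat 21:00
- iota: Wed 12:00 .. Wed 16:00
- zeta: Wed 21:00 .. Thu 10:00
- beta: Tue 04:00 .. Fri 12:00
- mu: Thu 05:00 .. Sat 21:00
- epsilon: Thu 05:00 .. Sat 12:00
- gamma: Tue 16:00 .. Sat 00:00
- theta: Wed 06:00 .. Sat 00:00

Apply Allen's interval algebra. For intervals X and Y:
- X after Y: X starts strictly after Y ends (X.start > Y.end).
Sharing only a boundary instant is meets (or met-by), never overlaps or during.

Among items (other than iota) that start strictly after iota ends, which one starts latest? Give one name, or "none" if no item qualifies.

Target iota = [Wed 12:00, Wed 16:00].
beta [Tue 04:00, Fri 12:00] → contains → excluded.
delta [Sat 11:00, Sat 21:00] → after → candidate.
epsilon [Thu 05:00, Sat 12:00] → after → candidate.
eta [Tue 19:00, Fri 07:00] → contains → excluded.
gamma [Tue 16:00, Sat 00:00] → contains → excluded.
kappa [Thu 21:00, Sat 09:00] → after → candidate.
lambda [Fri 18:00, Fri 20:00] → after → candidate.
mu [Thu 05:00, Sat 21:00] → after → candidate.
theta [Wed 06:00, Sat 00:00] → contains → excluded.
zeta [Wed 21:00, Thu 10:00] → after → candidate.
Among candidates, latest start is Sat 11:00 → delta.

delta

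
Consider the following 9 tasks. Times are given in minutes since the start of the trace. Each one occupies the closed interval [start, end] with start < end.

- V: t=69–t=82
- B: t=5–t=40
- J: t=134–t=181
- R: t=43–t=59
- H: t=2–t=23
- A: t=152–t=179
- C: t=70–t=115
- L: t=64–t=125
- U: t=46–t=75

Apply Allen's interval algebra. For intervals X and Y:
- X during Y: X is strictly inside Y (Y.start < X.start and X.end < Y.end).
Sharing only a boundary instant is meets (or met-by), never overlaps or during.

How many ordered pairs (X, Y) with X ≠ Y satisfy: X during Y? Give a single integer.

3

Checking all 72 ordered pairs for relation 'during'; matching pairs in alphabetical order:
(A, J): A during J ✓
(C, L): C during L ✓
(V, L): V during L ✓
Count: 3.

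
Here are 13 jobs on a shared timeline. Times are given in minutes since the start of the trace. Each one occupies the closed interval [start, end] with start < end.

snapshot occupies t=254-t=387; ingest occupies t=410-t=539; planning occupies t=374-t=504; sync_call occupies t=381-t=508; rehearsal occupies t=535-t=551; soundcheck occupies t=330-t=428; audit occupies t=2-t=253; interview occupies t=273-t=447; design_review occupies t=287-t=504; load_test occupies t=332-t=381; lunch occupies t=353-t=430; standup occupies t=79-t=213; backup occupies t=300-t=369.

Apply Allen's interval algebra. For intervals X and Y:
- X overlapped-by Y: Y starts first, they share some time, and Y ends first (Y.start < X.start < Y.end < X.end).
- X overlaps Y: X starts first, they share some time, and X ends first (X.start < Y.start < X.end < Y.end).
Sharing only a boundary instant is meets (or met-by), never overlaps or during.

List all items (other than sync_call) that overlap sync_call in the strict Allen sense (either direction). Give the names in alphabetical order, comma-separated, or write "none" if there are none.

design_review, ingest, interview, lunch, planning, snapshot, soundcheck

Target sync_call = [t=381, t=508].
audit [t=2, t=253] → before → no.
backup [t=300, t=369] → before → no.
design_review [t=287, t=504] → overlaps → yes.
ingest [t=410, t=539] → overlapped-by → yes.
interview [t=273, t=447] → overlaps → yes.
load_test [t=332, t=381] → meets → no.
lunch [t=353, t=430] → overlaps → yes.
planning [t=374, t=504] → overlaps → yes.
rehearsal [t=535, t=551] → after → no.
snapshot [t=254, t=387] → overlaps → yes.
soundcheck [t=330, t=428] → overlaps → yes.
standup [t=79, t=213] → before → no.
Result: design_review, ingest, interview, lunch, planning, snapshot, soundcheck.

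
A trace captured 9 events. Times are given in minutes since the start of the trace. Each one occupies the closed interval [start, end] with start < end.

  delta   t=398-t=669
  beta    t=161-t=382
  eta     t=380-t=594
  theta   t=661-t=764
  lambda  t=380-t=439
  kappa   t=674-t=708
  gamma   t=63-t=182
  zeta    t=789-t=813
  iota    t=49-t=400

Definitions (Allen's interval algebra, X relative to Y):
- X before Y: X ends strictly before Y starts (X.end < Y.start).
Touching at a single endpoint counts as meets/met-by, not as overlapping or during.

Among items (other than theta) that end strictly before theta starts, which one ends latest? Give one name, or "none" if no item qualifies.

Target theta = [t=661, t=764].
beta [t=161, t=382] → before → candidate.
delta [t=398, t=669] → overlaps → excluded.
eta [t=380, t=594] → before → candidate.
gamma [t=63, t=182] → before → candidate.
iota [t=49, t=400] → before → candidate.
kappa [t=674, t=708] → during → excluded.
lambda [t=380, t=439] → before → candidate.
zeta [t=789, t=813] → after → excluded.
Among candidates, latest end is t=594 → eta.

eta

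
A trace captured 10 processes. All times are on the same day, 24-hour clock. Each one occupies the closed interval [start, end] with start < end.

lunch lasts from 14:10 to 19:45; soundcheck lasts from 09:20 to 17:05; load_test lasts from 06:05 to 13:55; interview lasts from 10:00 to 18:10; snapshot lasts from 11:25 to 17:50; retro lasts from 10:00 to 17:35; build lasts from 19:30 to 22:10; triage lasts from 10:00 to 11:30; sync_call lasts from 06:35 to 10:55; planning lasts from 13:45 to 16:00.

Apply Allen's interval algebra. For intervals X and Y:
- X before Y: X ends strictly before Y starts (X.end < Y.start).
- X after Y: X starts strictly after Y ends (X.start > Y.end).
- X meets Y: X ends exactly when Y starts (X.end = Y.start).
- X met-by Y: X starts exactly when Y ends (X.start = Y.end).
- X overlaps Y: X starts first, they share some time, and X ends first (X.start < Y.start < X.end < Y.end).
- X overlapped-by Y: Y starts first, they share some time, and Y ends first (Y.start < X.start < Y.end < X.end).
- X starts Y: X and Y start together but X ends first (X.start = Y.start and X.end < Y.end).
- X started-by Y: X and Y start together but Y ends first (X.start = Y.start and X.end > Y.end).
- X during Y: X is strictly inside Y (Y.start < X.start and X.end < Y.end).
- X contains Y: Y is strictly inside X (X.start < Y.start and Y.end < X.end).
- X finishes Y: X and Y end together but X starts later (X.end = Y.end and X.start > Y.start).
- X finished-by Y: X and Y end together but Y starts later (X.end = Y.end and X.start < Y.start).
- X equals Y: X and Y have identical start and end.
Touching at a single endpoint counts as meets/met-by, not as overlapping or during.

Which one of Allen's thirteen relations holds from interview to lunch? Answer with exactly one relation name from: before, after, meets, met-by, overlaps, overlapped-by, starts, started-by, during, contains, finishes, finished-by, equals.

interview = [10:00, 18:10]; lunch = [14:10, 19:45].
Compare endpoints: interview.start < lunch.start, interview.start < lunch.end, interview.end > lunch.start, interview.end < lunch.end.
That pattern is 'overlaps'.

overlaps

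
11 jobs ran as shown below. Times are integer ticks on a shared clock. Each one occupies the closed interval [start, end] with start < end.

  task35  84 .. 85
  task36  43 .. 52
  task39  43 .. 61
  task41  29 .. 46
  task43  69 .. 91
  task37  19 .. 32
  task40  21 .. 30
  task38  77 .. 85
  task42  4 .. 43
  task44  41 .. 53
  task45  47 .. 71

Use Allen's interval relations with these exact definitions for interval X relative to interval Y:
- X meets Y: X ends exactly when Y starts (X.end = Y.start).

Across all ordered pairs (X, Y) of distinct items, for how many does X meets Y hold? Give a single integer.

Checking all 110 ordered pairs for relation 'meets'; matching pairs in alphabetical order:
(task42, task36): task42 meets task36 ✓
(task42, task39): task42 meets task39 ✓
Count: 2.

2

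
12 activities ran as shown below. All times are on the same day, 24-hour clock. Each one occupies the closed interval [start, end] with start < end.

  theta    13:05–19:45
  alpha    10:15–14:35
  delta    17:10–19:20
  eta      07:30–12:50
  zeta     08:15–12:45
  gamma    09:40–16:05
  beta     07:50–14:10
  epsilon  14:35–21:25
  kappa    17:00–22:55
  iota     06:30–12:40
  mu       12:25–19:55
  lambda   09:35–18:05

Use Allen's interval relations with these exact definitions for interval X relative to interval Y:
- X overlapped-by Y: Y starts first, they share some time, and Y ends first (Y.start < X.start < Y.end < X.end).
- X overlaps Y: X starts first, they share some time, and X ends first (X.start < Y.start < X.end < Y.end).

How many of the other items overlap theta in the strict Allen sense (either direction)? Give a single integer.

6

Target theta = [13:05, 19:45].
alpha [10:15, 14:35] → overlaps → counts.
beta [07:50, 14:10] → overlaps → counts.
delta [17:10, 19:20] → during → no.
epsilon [14:35, 21:25] → overlapped-by → counts.
eta [07:30, 12:50] → before → no.
gamma [09:40, 16:05] → overlaps → counts.
iota [06:30, 12:40] → before → no.
kappa [17:00, 22:55] → overlapped-by → counts.
lambda [09:35, 18:05] → overlaps → counts.
mu [12:25, 19:55] → contains → no.
zeta [08:15, 12:45] → before → no.
Total: 6.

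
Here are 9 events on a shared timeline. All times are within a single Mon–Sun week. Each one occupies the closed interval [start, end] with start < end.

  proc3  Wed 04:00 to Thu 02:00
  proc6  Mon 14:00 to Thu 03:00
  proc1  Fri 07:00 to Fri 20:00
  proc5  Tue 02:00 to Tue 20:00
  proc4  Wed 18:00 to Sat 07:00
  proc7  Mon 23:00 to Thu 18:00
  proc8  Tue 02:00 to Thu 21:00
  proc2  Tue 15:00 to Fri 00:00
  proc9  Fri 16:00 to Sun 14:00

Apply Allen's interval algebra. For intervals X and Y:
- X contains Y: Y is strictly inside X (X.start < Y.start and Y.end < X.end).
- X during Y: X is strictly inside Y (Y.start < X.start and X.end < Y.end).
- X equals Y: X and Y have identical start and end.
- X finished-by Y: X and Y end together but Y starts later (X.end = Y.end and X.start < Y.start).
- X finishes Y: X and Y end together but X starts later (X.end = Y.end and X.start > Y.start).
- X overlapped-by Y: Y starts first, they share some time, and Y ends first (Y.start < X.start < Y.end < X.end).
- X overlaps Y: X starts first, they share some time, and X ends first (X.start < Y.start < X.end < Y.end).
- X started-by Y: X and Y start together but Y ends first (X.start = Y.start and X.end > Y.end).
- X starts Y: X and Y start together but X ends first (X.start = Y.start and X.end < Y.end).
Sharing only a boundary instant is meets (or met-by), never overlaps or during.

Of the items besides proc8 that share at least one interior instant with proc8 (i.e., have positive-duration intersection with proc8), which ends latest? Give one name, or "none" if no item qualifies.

Target proc8 = [Tue 02:00, Thu 21:00].
proc1 [Fri 07:00, Fri 20:00] → after → excluded.
proc2 [Tue 15:00, Fri 00:00] → overlapped-by → candidate.
proc3 [Wed 04:00, Thu 02:00] → during → candidate.
proc4 [Wed 18:00, Sat 07:00] → overlapped-by → candidate.
proc5 [Tue 02:00, Tue 20:00] → starts → candidate.
proc6 [Mon 14:00, Thu 03:00] → overlaps → candidate.
proc7 [Mon 23:00, Thu 18:00] → overlaps → candidate.
proc9 [Fri 16:00, Sun 14:00] → after → excluded.
Among candidates, latest end is Sat 07:00 → proc4.

proc4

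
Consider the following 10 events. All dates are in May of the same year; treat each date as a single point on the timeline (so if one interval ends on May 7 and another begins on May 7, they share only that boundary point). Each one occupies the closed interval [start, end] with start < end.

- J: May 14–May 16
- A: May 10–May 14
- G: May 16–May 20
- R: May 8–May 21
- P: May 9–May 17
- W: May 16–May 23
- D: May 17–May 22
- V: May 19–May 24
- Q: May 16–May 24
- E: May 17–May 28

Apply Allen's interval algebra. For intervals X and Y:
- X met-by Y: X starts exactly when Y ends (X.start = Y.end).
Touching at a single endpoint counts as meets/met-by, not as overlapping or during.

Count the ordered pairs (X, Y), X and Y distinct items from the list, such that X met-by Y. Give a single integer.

Checking all 90 ordered pairs for relation 'met-by'; matching pairs in alphabetical order:
(D, P): D met-by P ✓
(E, P): E met-by P ✓
(G, J): G met-by J ✓
(J, A): J met-by A ✓
(Q, J): Q met-by J ✓
(W, J): W met-by J ✓
Count: 6.

6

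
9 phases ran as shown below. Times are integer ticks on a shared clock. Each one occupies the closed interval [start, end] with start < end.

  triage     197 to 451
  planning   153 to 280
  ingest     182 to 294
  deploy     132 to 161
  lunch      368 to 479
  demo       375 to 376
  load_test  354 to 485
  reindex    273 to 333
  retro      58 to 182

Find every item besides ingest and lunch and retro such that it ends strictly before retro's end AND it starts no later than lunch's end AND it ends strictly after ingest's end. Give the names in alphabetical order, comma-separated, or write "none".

Conditions: its end is strictly before retro's end (X.end < 182) AND its start is no later than lunch's end (X.start <= 479) AND its end is strictly after ingest's end (X.end > 294).
demo: end 376 < 182? ✗; start 375 <= 479? ✓; end 376 > 294? ✓ → no.
deploy: end 161 < 182? ✓; start 132 <= 479? ✓; end 161 > 294? ✗ → no.
load_test: end 485 < 182? ✗; start 354 <= 479? ✓; end 485 > 294? ✓ → no.
planning: end 280 < 182? ✗; start 153 <= 479? ✓; end 280 > 294? ✗ → no.
reindex: end 333 < 182? ✗; start 273 <= 479? ✓; end 333 > 294? ✓ → no.
triage: end 451 < 182? ✗; start 197 <= 479? ✓; end 451 > 294? ✓ → no.
Result: none.

none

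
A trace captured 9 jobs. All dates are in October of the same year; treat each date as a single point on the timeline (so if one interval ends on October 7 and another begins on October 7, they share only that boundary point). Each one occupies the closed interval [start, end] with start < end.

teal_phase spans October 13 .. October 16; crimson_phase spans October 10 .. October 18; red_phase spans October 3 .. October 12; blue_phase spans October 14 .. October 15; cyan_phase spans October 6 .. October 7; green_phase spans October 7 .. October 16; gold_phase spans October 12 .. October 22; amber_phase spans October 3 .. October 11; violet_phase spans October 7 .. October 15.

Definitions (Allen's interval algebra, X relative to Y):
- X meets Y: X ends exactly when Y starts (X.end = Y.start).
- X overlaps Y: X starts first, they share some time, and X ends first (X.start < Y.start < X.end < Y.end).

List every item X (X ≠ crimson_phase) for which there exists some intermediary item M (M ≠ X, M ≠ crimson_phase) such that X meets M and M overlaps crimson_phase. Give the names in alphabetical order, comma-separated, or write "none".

cyan_phase

Target crimson_phase = [October 10, October 18].
Intermediaries M with M overlaps crimson_phase: amber_phase, green_phase, red_phase, violet_phase.
Via amber_phase — items with X meets amber_phase: none.
Via green_phase — items with X meets green_phase: cyan_phase.
Via red_phase — items with X meets red_phase: none.
Via violet_phase — items with X meets violet_phase: cyan_phase.
Union: cyan_phase.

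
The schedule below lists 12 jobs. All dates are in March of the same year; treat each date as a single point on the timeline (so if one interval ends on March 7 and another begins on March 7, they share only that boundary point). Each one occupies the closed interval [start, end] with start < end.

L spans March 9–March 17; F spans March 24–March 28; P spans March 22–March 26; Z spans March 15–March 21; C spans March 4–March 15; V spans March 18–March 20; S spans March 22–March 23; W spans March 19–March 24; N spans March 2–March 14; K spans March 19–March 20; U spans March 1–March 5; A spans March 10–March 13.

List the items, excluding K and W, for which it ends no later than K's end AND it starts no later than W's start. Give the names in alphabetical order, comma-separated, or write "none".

A, C, L, N, U, V

Conditions: its end is no later than K's end (X.end <= March 20) AND its start is no later than W's start (X.start <= March 19).
A: end March 13 <= March 20? ✓; start March 10 <= March 19? ✓ → yes.
C: end March 15 <= March 20? ✓; start March 4 <= March 19? ✓ → yes.
F: end March 28 <= March 20? ✗; start March 24 <= March 19? ✗ → no.
L: end March 17 <= March 20? ✓; start March 9 <= March 19? ✓ → yes.
N: end March 14 <= March 20? ✓; start March 2 <= March 19? ✓ → yes.
P: end March 26 <= March 20? ✗; start March 22 <= March 19? ✗ → no.
S: end March 23 <= March 20? ✗; start March 22 <= March 19? ✗ → no.
U: end March 5 <= March 20? ✓; start March 1 <= March 19? ✓ → yes.
V: end March 20 <= March 20? ✓; start March 18 <= March 19? ✓ → yes.
Z: end March 21 <= March 20? ✗; start March 15 <= March 19? ✓ → no.
Result: A, C, L, N, U, V.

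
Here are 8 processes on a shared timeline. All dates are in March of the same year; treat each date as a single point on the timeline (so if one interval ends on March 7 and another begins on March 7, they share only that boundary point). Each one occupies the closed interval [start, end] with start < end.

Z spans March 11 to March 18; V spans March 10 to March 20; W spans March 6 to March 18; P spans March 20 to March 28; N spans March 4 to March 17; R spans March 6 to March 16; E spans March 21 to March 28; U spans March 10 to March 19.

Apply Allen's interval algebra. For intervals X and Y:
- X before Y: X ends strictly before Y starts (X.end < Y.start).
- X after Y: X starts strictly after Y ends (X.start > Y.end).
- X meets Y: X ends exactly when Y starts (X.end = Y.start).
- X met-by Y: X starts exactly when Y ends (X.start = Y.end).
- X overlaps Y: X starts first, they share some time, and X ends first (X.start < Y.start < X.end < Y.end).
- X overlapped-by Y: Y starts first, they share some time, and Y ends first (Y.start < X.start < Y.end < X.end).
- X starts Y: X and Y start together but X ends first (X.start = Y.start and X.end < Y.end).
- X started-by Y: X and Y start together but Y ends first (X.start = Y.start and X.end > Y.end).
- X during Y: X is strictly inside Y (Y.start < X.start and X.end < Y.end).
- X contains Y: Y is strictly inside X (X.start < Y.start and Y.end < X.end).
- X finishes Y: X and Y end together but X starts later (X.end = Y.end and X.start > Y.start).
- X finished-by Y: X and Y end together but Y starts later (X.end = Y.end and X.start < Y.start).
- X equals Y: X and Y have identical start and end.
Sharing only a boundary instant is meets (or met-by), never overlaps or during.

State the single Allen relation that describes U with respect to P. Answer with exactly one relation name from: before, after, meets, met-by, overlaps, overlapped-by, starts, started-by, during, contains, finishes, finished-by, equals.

before

U = [March 10, March 19]; P = [March 20, March 28].
Compare endpoints: U.start < P.start, U.start < P.end, U.end < P.start, U.end < P.end.
That pattern is 'before'.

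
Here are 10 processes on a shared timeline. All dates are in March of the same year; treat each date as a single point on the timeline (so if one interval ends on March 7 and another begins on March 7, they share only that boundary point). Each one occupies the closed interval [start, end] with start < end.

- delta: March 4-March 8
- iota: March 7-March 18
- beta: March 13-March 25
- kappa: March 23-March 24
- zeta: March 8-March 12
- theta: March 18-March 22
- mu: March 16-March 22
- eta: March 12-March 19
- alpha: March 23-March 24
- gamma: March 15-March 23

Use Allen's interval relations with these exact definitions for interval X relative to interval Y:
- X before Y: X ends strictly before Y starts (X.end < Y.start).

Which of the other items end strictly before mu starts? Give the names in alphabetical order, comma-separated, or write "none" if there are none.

delta, zeta

Target mu = [March 16, March 22].
alpha [March 23, March 24] → after → no.
beta [March 13, March 25] → contains → no.
delta [March 4, March 8] → before → yes.
eta [March 12, March 19] → overlaps → no.
gamma [March 15, March 23] → contains → no.
iota [March 7, March 18] → overlaps → no.
kappa [March 23, March 24] → after → no.
theta [March 18, March 22] → finishes → no.
zeta [March 8, March 12] → before → yes.
Result: delta, zeta.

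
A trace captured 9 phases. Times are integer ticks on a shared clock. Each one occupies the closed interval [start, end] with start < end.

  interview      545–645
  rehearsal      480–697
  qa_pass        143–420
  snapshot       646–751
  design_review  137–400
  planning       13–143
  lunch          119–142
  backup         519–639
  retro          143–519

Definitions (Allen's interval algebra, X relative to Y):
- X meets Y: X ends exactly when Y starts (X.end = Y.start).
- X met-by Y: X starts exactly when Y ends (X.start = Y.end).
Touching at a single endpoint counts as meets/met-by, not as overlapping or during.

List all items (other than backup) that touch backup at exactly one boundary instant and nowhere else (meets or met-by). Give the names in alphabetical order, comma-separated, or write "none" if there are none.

retro

Target backup = [519, 639].
design_review [137, 400] → before → no.
interview [545, 645] → overlapped-by → no.
lunch [119, 142] → before → no.
planning [13, 143] → before → no.
qa_pass [143, 420] → before → no.
rehearsal [480, 697] → contains → no.
retro [143, 519] → meets → yes.
snapshot [646, 751] → after → no.
Result: retro.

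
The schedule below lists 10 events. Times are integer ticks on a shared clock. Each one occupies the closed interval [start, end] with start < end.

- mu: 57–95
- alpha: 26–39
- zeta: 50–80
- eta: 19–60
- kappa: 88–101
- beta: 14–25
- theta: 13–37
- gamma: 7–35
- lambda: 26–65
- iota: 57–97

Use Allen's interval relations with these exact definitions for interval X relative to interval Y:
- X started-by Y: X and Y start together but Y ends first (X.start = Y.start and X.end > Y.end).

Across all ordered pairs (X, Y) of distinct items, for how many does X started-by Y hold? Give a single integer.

2

Checking all 90 ordered pairs for relation 'started-by'; matching pairs in alphabetical order:
(iota, mu): iota started-by mu ✓
(lambda, alpha): lambda started-by alpha ✓
Count: 2.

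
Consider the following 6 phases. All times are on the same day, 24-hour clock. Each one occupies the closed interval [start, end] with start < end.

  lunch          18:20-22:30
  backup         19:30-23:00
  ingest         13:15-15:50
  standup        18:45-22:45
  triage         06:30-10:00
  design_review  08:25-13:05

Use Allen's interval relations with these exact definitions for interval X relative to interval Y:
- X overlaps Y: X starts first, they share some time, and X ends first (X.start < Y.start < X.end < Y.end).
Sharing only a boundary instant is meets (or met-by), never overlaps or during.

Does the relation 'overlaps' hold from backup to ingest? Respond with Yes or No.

No

backup = [19:30, 23:00], ingest = [13:15, 15:50].
Actual relation of backup to ingest: after.
Asked whether 'overlaps' holds → No.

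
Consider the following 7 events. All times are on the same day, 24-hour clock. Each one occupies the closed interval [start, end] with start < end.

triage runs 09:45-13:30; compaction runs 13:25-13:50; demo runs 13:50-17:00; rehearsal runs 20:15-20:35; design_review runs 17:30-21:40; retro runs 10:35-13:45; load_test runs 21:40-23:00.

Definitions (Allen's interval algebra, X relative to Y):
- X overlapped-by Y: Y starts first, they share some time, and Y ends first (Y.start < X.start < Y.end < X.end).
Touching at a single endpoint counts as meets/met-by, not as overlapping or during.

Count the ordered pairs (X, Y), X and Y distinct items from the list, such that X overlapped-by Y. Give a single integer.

3

Checking all 42 ordered pairs for relation 'overlapped-by'; matching pairs in alphabetical order:
(compaction, retro): compaction overlapped-by retro ✓
(compaction, triage): compaction overlapped-by triage ✓
(retro, triage): retro overlapped-by triage ✓
Count: 3.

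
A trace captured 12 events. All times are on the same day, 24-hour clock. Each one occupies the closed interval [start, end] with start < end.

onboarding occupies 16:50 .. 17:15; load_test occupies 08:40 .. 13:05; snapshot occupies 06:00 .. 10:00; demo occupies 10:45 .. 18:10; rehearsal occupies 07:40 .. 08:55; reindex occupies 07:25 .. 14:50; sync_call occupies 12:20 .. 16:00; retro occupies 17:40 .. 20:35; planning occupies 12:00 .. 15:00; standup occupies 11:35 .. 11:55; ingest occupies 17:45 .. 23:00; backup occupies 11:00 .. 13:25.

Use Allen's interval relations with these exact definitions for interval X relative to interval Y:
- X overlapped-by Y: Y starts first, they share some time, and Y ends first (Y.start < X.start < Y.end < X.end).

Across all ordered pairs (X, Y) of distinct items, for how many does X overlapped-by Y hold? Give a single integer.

16

Checking all 132 ordered pairs for relation 'overlapped-by'; matching pairs in alphabetical order:
(backup, load_test): backup overlapped-by load_test ✓
(demo, load_test): demo overlapped-by load_test ✓
(demo, reindex): demo overlapped-by reindex ✓
(ingest, demo): ingest overlapped-by demo ✓
(ingest, retro): ingest overlapped-by retro ✓
(load_test, rehearsal): load_test overlapped-by rehearsal ✓
(load_test, snapshot): load_test overlapped-by snapshot ✓
(planning, backup): planning overlapped-by backup ✓
(planning, load_test): planning overlapped-by load_test ✓
(planning, reindex): planning overlapped-by reindex ✓
(reindex, snapshot): reindex overlapped-by snapshot ✓
(retro, demo): retro overlapped-by demo ✓
(sync_call, backup): sync_call overlapped-by backup ✓
(sync_call, load_test): sync_call overlapped-by load_test ✓
(sync_call, planning): sync_call overlapped-by planning ✓
(sync_call, reindex): sync_call overlapped-by reindex ✓
Count: 16.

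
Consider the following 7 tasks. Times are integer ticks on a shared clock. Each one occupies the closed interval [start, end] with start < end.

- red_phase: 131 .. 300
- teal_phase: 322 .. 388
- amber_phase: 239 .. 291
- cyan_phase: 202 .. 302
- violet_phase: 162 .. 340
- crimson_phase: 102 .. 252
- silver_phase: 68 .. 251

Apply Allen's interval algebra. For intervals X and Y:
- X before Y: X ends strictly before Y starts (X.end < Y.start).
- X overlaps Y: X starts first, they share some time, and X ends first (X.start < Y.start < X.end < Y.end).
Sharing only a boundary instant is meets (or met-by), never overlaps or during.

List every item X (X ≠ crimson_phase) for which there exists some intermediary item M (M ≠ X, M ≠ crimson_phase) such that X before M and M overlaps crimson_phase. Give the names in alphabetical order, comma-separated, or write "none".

none

Target crimson_phase = [102, 252].
Intermediaries M with M overlaps crimson_phase: silver_phase.
Via silver_phase — items with X before silver_phase: none.
Union: none.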